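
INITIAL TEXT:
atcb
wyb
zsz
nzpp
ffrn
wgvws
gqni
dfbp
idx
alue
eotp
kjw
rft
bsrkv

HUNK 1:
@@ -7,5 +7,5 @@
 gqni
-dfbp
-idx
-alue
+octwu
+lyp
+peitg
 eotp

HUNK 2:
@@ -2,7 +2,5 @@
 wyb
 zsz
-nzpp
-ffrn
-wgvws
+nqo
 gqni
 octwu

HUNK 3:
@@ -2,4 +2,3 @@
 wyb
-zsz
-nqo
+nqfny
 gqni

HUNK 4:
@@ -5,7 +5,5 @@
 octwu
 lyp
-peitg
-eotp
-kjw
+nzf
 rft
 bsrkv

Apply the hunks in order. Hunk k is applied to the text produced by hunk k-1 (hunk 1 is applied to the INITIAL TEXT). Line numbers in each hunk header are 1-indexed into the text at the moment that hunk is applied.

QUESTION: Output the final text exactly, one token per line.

Hunk 1: at line 7 remove [dfbp,idx,alue] add [octwu,lyp,peitg] -> 14 lines: atcb wyb zsz nzpp ffrn wgvws gqni octwu lyp peitg eotp kjw rft bsrkv
Hunk 2: at line 2 remove [nzpp,ffrn,wgvws] add [nqo] -> 12 lines: atcb wyb zsz nqo gqni octwu lyp peitg eotp kjw rft bsrkv
Hunk 3: at line 2 remove [zsz,nqo] add [nqfny] -> 11 lines: atcb wyb nqfny gqni octwu lyp peitg eotp kjw rft bsrkv
Hunk 4: at line 5 remove [peitg,eotp,kjw] add [nzf] -> 9 lines: atcb wyb nqfny gqni octwu lyp nzf rft bsrkv

Answer: atcb
wyb
nqfny
gqni
octwu
lyp
nzf
rft
bsrkv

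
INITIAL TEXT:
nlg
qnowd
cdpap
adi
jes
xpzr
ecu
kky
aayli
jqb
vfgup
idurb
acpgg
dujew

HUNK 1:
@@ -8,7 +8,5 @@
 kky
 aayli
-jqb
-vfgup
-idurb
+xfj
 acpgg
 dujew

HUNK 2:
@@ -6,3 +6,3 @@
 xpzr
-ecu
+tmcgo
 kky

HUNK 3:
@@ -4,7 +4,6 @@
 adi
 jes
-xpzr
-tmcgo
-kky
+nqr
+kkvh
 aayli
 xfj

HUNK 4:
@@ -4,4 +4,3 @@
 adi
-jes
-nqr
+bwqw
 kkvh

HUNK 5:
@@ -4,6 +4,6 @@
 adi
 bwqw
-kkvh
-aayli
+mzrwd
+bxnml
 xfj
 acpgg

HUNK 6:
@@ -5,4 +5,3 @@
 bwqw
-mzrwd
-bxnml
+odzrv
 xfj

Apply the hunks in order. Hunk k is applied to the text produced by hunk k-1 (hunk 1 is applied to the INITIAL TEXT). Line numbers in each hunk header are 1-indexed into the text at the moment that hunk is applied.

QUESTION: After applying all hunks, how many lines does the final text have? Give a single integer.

Answer: 9

Derivation:
Hunk 1: at line 8 remove [jqb,vfgup,idurb] add [xfj] -> 12 lines: nlg qnowd cdpap adi jes xpzr ecu kky aayli xfj acpgg dujew
Hunk 2: at line 6 remove [ecu] add [tmcgo] -> 12 lines: nlg qnowd cdpap adi jes xpzr tmcgo kky aayli xfj acpgg dujew
Hunk 3: at line 4 remove [xpzr,tmcgo,kky] add [nqr,kkvh] -> 11 lines: nlg qnowd cdpap adi jes nqr kkvh aayli xfj acpgg dujew
Hunk 4: at line 4 remove [jes,nqr] add [bwqw] -> 10 lines: nlg qnowd cdpap adi bwqw kkvh aayli xfj acpgg dujew
Hunk 5: at line 4 remove [kkvh,aayli] add [mzrwd,bxnml] -> 10 lines: nlg qnowd cdpap adi bwqw mzrwd bxnml xfj acpgg dujew
Hunk 6: at line 5 remove [mzrwd,bxnml] add [odzrv] -> 9 lines: nlg qnowd cdpap adi bwqw odzrv xfj acpgg dujew
Final line count: 9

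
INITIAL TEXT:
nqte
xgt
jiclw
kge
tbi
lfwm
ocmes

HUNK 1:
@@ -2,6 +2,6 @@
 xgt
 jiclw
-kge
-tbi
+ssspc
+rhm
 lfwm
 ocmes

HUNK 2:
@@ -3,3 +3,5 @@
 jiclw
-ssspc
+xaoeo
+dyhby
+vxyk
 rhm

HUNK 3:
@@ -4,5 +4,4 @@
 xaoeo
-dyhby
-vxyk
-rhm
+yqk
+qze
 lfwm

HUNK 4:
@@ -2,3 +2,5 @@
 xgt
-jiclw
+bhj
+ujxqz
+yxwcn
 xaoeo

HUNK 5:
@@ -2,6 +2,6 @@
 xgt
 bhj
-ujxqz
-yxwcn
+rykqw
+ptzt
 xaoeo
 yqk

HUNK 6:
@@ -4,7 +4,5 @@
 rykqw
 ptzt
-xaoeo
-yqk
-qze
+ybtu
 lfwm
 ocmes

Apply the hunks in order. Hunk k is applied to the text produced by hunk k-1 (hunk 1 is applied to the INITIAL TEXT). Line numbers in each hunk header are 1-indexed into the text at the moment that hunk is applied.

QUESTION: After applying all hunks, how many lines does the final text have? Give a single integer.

Hunk 1: at line 2 remove [kge,tbi] add [ssspc,rhm] -> 7 lines: nqte xgt jiclw ssspc rhm lfwm ocmes
Hunk 2: at line 3 remove [ssspc] add [xaoeo,dyhby,vxyk] -> 9 lines: nqte xgt jiclw xaoeo dyhby vxyk rhm lfwm ocmes
Hunk 3: at line 4 remove [dyhby,vxyk,rhm] add [yqk,qze] -> 8 lines: nqte xgt jiclw xaoeo yqk qze lfwm ocmes
Hunk 4: at line 2 remove [jiclw] add [bhj,ujxqz,yxwcn] -> 10 lines: nqte xgt bhj ujxqz yxwcn xaoeo yqk qze lfwm ocmes
Hunk 5: at line 2 remove [ujxqz,yxwcn] add [rykqw,ptzt] -> 10 lines: nqte xgt bhj rykqw ptzt xaoeo yqk qze lfwm ocmes
Hunk 6: at line 4 remove [xaoeo,yqk,qze] add [ybtu] -> 8 lines: nqte xgt bhj rykqw ptzt ybtu lfwm ocmes
Final line count: 8

Answer: 8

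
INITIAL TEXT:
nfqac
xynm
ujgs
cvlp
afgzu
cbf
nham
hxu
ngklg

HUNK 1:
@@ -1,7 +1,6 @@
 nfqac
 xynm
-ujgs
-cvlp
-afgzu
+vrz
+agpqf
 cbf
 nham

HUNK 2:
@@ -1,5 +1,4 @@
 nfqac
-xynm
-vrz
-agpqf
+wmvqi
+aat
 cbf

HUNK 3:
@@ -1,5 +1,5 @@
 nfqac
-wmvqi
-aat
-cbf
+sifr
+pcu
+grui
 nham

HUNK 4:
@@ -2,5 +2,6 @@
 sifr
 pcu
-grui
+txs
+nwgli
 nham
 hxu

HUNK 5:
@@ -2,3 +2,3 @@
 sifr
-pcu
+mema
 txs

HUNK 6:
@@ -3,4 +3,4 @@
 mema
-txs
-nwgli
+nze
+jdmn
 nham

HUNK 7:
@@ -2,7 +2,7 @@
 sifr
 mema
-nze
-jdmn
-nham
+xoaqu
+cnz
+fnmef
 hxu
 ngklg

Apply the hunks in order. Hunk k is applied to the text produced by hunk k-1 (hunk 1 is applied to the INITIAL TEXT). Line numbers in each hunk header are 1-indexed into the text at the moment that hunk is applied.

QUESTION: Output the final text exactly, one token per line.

Hunk 1: at line 1 remove [ujgs,cvlp,afgzu] add [vrz,agpqf] -> 8 lines: nfqac xynm vrz agpqf cbf nham hxu ngklg
Hunk 2: at line 1 remove [xynm,vrz,agpqf] add [wmvqi,aat] -> 7 lines: nfqac wmvqi aat cbf nham hxu ngklg
Hunk 3: at line 1 remove [wmvqi,aat,cbf] add [sifr,pcu,grui] -> 7 lines: nfqac sifr pcu grui nham hxu ngklg
Hunk 4: at line 2 remove [grui] add [txs,nwgli] -> 8 lines: nfqac sifr pcu txs nwgli nham hxu ngklg
Hunk 5: at line 2 remove [pcu] add [mema] -> 8 lines: nfqac sifr mema txs nwgli nham hxu ngklg
Hunk 6: at line 3 remove [txs,nwgli] add [nze,jdmn] -> 8 lines: nfqac sifr mema nze jdmn nham hxu ngklg
Hunk 7: at line 2 remove [nze,jdmn,nham] add [xoaqu,cnz,fnmef] -> 8 lines: nfqac sifr mema xoaqu cnz fnmef hxu ngklg

Answer: nfqac
sifr
mema
xoaqu
cnz
fnmef
hxu
ngklg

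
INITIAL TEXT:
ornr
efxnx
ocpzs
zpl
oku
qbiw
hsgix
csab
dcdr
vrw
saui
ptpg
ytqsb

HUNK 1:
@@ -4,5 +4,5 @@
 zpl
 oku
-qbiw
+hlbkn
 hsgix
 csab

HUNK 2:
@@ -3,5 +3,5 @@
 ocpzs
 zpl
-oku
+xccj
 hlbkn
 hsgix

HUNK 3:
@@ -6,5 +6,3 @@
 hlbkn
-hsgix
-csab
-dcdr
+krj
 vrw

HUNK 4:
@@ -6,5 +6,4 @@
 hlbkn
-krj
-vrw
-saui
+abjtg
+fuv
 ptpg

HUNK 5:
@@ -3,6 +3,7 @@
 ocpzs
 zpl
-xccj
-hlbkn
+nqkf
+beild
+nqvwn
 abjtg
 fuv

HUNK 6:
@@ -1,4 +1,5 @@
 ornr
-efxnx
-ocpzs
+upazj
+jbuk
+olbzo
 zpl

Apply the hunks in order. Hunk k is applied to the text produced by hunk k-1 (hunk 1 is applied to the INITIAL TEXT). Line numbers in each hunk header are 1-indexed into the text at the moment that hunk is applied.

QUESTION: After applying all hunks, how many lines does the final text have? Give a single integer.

Hunk 1: at line 4 remove [qbiw] add [hlbkn] -> 13 lines: ornr efxnx ocpzs zpl oku hlbkn hsgix csab dcdr vrw saui ptpg ytqsb
Hunk 2: at line 3 remove [oku] add [xccj] -> 13 lines: ornr efxnx ocpzs zpl xccj hlbkn hsgix csab dcdr vrw saui ptpg ytqsb
Hunk 3: at line 6 remove [hsgix,csab,dcdr] add [krj] -> 11 lines: ornr efxnx ocpzs zpl xccj hlbkn krj vrw saui ptpg ytqsb
Hunk 4: at line 6 remove [krj,vrw,saui] add [abjtg,fuv] -> 10 lines: ornr efxnx ocpzs zpl xccj hlbkn abjtg fuv ptpg ytqsb
Hunk 5: at line 3 remove [xccj,hlbkn] add [nqkf,beild,nqvwn] -> 11 lines: ornr efxnx ocpzs zpl nqkf beild nqvwn abjtg fuv ptpg ytqsb
Hunk 6: at line 1 remove [efxnx,ocpzs] add [upazj,jbuk,olbzo] -> 12 lines: ornr upazj jbuk olbzo zpl nqkf beild nqvwn abjtg fuv ptpg ytqsb
Final line count: 12

Answer: 12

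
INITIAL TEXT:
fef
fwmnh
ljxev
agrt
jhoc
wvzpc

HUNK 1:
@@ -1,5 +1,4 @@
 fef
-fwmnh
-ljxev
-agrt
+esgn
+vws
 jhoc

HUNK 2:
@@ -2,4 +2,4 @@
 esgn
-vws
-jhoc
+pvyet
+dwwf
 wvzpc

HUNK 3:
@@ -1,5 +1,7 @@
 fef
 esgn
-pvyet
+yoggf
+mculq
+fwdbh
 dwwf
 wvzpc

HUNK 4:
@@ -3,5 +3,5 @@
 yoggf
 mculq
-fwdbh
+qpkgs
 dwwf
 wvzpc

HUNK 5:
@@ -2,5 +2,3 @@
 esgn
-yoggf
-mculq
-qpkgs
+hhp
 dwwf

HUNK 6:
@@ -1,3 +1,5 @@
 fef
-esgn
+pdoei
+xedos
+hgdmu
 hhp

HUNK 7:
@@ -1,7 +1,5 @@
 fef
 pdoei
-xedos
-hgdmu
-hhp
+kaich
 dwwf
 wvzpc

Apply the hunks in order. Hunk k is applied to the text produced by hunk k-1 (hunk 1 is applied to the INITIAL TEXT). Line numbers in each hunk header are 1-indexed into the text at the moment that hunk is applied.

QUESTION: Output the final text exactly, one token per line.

Answer: fef
pdoei
kaich
dwwf
wvzpc

Derivation:
Hunk 1: at line 1 remove [fwmnh,ljxev,agrt] add [esgn,vws] -> 5 lines: fef esgn vws jhoc wvzpc
Hunk 2: at line 2 remove [vws,jhoc] add [pvyet,dwwf] -> 5 lines: fef esgn pvyet dwwf wvzpc
Hunk 3: at line 1 remove [pvyet] add [yoggf,mculq,fwdbh] -> 7 lines: fef esgn yoggf mculq fwdbh dwwf wvzpc
Hunk 4: at line 3 remove [fwdbh] add [qpkgs] -> 7 lines: fef esgn yoggf mculq qpkgs dwwf wvzpc
Hunk 5: at line 2 remove [yoggf,mculq,qpkgs] add [hhp] -> 5 lines: fef esgn hhp dwwf wvzpc
Hunk 6: at line 1 remove [esgn] add [pdoei,xedos,hgdmu] -> 7 lines: fef pdoei xedos hgdmu hhp dwwf wvzpc
Hunk 7: at line 1 remove [xedos,hgdmu,hhp] add [kaich] -> 5 lines: fef pdoei kaich dwwf wvzpc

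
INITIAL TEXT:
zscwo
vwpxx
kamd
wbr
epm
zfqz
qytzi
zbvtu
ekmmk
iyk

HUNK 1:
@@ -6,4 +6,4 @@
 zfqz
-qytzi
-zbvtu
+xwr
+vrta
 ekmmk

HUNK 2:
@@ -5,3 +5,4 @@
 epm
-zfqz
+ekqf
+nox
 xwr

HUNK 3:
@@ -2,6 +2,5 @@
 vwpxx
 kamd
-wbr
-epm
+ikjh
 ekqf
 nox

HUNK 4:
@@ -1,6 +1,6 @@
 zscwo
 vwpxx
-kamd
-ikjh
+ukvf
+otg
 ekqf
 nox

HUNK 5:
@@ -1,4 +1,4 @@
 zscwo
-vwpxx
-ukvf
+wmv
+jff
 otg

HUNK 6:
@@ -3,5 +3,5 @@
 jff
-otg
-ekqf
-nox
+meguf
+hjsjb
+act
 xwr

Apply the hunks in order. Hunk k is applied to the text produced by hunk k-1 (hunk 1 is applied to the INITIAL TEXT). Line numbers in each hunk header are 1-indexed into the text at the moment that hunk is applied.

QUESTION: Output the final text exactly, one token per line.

Answer: zscwo
wmv
jff
meguf
hjsjb
act
xwr
vrta
ekmmk
iyk

Derivation:
Hunk 1: at line 6 remove [qytzi,zbvtu] add [xwr,vrta] -> 10 lines: zscwo vwpxx kamd wbr epm zfqz xwr vrta ekmmk iyk
Hunk 2: at line 5 remove [zfqz] add [ekqf,nox] -> 11 lines: zscwo vwpxx kamd wbr epm ekqf nox xwr vrta ekmmk iyk
Hunk 3: at line 2 remove [wbr,epm] add [ikjh] -> 10 lines: zscwo vwpxx kamd ikjh ekqf nox xwr vrta ekmmk iyk
Hunk 4: at line 1 remove [kamd,ikjh] add [ukvf,otg] -> 10 lines: zscwo vwpxx ukvf otg ekqf nox xwr vrta ekmmk iyk
Hunk 5: at line 1 remove [vwpxx,ukvf] add [wmv,jff] -> 10 lines: zscwo wmv jff otg ekqf nox xwr vrta ekmmk iyk
Hunk 6: at line 3 remove [otg,ekqf,nox] add [meguf,hjsjb,act] -> 10 lines: zscwo wmv jff meguf hjsjb act xwr vrta ekmmk iyk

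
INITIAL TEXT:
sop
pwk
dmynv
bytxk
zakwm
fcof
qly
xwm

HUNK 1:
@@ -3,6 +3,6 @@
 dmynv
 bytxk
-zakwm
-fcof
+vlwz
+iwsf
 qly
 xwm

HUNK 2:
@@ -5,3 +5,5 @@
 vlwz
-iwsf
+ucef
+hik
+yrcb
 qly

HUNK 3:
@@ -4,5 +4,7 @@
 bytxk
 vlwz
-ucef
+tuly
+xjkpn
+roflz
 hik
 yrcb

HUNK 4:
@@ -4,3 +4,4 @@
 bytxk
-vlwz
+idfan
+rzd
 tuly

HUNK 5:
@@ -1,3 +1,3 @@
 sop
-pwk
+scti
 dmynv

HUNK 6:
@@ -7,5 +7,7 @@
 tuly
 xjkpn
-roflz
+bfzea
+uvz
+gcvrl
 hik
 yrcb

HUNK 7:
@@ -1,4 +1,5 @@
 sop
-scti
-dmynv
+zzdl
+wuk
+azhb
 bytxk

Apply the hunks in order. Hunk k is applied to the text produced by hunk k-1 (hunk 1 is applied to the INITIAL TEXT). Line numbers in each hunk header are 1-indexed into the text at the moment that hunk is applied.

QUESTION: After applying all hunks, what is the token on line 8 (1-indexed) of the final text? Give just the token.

Answer: tuly

Derivation:
Hunk 1: at line 3 remove [zakwm,fcof] add [vlwz,iwsf] -> 8 lines: sop pwk dmynv bytxk vlwz iwsf qly xwm
Hunk 2: at line 5 remove [iwsf] add [ucef,hik,yrcb] -> 10 lines: sop pwk dmynv bytxk vlwz ucef hik yrcb qly xwm
Hunk 3: at line 4 remove [ucef] add [tuly,xjkpn,roflz] -> 12 lines: sop pwk dmynv bytxk vlwz tuly xjkpn roflz hik yrcb qly xwm
Hunk 4: at line 4 remove [vlwz] add [idfan,rzd] -> 13 lines: sop pwk dmynv bytxk idfan rzd tuly xjkpn roflz hik yrcb qly xwm
Hunk 5: at line 1 remove [pwk] add [scti] -> 13 lines: sop scti dmynv bytxk idfan rzd tuly xjkpn roflz hik yrcb qly xwm
Hunk 6: at line 7 remove [roflz] add [bfzea,uvz,gcvrl] -> 15 lines: sop scti dmynv bytxk idfan rzd tuly xjkpn bfzea uvz gcvrl hik yrcb qly xwm
Hunk 7: at line 1 remove [scti,dmynv] add [zzdl,wuk,azhb] -> 16 lines: sop zzdl wuk azhb bytxk idfan rzd tuly xjkpn bfzea uvz gcvrl hik yrcb qly xwm
Final line 8: tuly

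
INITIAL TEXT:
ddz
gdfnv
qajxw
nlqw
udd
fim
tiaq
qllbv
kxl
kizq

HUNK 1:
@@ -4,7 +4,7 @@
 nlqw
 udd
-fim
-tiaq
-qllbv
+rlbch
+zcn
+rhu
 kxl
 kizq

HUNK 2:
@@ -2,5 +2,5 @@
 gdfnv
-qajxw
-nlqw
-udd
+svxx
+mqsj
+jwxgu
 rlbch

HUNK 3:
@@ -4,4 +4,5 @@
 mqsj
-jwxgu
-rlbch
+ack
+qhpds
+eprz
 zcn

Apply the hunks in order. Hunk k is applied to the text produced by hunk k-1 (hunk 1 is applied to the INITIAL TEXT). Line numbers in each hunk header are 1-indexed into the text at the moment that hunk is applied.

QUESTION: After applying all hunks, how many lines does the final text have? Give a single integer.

Answer: 11

Derivation:
Hunk 1: at line 4 remove [fim,tiaq,qllbv] add [rlbch,zcn,rhu] -> 10 lines: ddz gdfnv qajxw nlqw udd rlbch zcn rhu kxl kizq
Hunk 2: at line 2 remove [qajxw,nlqw,udd] add [svxx,mqsj,jwxgu] -> 10 lines: ddz gdfnv svxx mqsj jwxgu rlbch zcn rhu kxl kizq
Hunk 3: at line 4 remove [jwxgu,rlbch] add [ack,qhpds,eprz] -> 11 lines: ddz gdfnv svxx mqsj ack qhpds eprz zcn rhu kxl kizq
Final line count: 11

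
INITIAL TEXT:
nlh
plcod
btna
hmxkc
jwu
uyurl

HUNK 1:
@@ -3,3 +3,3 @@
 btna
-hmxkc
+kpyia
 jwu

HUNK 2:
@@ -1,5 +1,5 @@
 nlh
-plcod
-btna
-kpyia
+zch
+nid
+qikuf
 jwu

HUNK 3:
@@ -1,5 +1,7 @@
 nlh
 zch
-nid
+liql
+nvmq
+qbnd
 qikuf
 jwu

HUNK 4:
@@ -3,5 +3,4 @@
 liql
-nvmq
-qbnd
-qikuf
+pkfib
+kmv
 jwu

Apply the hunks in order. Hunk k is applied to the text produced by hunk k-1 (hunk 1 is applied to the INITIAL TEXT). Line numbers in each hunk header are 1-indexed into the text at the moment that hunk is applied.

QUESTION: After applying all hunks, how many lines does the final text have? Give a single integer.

Answer: 7

Derivation:
Hunk 1: at line 3 remove [hmxkc] add [kpyia] -> 6 lines: nlh plcod btna kpyia jwu uyurl
Hunk 2: at line 1 remove [plcod,btna,kpyia] add [zch,nid,qikuf] -> 6 lines: nlh zch nid qikuf jwu uyurl
Hunk 3: at line 1 remove [nid] add [liql,nvmq,qbnd] -> 8 lines: nlh zch liql nvmq qbnd qikuf jwu uyurl
Hunk 4: at line 3 remove [nvmq,qbnd,qikuf] add [pkfib,kmv] -> 7 lines: nlh zch liql pkfib kmv jwu uyurl
Final line count: 7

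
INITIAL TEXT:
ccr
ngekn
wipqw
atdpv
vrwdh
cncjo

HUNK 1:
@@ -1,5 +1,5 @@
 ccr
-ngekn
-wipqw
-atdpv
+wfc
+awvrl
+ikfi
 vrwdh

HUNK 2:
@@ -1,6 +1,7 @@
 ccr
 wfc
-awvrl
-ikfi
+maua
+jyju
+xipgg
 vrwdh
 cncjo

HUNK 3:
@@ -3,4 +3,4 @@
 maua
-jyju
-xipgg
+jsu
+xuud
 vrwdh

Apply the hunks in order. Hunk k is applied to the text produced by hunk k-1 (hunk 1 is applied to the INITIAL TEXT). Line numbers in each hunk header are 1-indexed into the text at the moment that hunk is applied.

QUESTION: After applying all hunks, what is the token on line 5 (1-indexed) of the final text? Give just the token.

Answer: xuud

Derivation:
Hunk 1: at line 1 remove [ngekn,wipqw,atdpv] add [wfc,awvrl,ikfi] -> 6 lines: ccr wfc awvrl ikfi vrwdh cncjo
Hunk 2: at line 1 remove [awvrl,ikfi] add [maua,jyju,xipgg] -> 7 lines: ccr wfc maua jyju xipgg vrwdh cncjo
Hunk 3: at line 3 remove [jyju,xipgg] add [jsu,xuud] -> 7 lines: ccr wfc maua jsu xuud vrwdh cncjo
Final line 5: xuud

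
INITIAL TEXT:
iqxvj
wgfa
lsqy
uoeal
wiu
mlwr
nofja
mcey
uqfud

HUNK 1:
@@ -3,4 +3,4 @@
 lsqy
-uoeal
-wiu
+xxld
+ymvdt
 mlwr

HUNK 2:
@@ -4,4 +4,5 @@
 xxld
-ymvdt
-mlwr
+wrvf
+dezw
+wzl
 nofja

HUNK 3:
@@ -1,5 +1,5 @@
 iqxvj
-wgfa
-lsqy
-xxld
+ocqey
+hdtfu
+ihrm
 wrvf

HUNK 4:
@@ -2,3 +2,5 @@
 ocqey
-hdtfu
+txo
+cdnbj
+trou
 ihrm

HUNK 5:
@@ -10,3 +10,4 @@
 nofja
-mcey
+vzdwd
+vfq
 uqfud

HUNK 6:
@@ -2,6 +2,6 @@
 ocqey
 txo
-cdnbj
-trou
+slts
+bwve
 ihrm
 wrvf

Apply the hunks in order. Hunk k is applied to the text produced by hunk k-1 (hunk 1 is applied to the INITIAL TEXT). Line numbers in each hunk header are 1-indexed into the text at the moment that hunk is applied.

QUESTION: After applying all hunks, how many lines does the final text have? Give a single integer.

Answer: 13

Derivation:
Hunk 1: at line 3 remove [uoeal,wiu] add [xxld,ymvdt] -> 9 lines: iqxvj wgfa lsqy xxld ymvdt mlwr nofja mcey uqfud
Hunk 2: at line 4 remove [ymvdt,mlwr] add [wrvf,dezw,wzl] -> 10 lines: iqxvj wgfa lsqy xxld wrvf dezw wzl nofja mcey uqfud
Hunk 3: at line 1 remove [wgfa,lsqy,xxld] add [ocqey,hdtfu,ihrm] -> 10 lines: iqxvj ocqey hdtfu ihrm wrvf dezw wzl nofja mcey uqfud
Hunk 4: at line 2 remove [hdtfu] add [txo,cdnbj,trou] -> 12 lines: iqxvj ocqey txo cdnbj trou ihrm wrvf dezw wzl nofja mcey uqfud
Hunk 5: at line 10 remove [mcey] add [vzdwd,vfq] -> 13 lines: iqxvj ocqey txo cdnbj trou ihrm wrvf dezw wzl nofja vzdwd vfq uqfud
Hunk 6: at line 2 remove [cdnbj,trou] add [slts,bwve] -> 13 lines: iqxvj ocqey txo slts bwve ihrm wrvf dezw wzl nofja vzdwd vfq uqfud
Final line count: 13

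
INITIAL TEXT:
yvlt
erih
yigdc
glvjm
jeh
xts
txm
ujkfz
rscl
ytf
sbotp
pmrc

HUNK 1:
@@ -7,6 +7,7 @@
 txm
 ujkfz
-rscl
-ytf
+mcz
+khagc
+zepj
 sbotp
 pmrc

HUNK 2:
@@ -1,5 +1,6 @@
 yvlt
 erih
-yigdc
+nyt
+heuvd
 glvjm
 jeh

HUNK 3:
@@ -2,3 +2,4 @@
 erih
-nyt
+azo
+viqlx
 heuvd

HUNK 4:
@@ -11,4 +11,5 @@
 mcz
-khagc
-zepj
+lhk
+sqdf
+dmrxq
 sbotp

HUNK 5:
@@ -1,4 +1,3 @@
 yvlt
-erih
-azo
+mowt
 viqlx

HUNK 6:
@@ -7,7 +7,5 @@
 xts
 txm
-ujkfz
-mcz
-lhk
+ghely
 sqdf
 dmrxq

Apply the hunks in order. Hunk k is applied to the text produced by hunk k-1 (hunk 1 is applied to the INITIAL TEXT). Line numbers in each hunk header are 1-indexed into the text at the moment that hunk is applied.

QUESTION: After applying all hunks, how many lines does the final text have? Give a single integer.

Answer: 13

Derivation:
Hunk 1: at line 7 remove [rscl,ytf] add [mcz,khagc,zepj] -> 13 lines: yvlt erih yigdc glvjm jeh xts txm ujkfz mcz khagc zepj sbotp pmrc
Hunk 2: at line 1 remove [yigdc] add [nyt,heuvd] -> 14 lines: yvlt erih nyt heuvd glvjm jeh xts txm ujkfz mcz khagc zepj sbotp pmrc
Hunk 3: at line 2 remove [nyt] add [azo,viqlx] -> 15 lines: yvlt erih azo viqlx heuvd glvjm jeh xts txm ujkfz mcz khagc zepj sbotp pmrc
Hunk 4: at line 11 remove [khagc,zepj] add [lhk,sqdf,dmrxq] -> 16 lines: yvlt erih azo viqlx heuvd glvjm jeh xts txm ujkfz mcz lhk sqdf dmrxq sbotp pmrc
Hunk 5: at line 1 remove [erih,azo] add [mowt] -> 15 lines: yvlt mowt viqlx heuvd glvjm jeh xts txm ujkfz mcz lhk sqdf dmrxq sbotp pmrc
Hunk 6: at line 7 remove [ujkfz,mcz,lhk] add [ghely] -> 13 lines: yvlt mowt viqlx heuvd glvjm jeh xts txm ghely sqdf dmrxq sbotp pmrc
Final line count: 13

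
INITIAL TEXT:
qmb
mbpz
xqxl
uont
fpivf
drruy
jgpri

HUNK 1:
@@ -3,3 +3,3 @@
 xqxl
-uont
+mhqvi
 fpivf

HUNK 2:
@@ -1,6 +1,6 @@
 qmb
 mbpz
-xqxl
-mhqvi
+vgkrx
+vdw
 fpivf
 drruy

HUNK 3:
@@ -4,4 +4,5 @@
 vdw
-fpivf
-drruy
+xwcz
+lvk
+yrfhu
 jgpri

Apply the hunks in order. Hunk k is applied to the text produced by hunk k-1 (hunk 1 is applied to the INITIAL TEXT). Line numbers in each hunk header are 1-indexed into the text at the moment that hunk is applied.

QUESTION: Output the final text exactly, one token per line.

Hunk 1: at line 3 remove [uont] add [mhqvi] -> 7 lines: qmb mbpz xqxl mhqvi fpivf drruy jgpri
Hunk 2: at line 1 remove [xqxl,mhqvi] add [vgkrx,vdw] -> 7 lines: qmb mbpz vgkrx vdw fpivf drruy jgpri
Hunk 3: at line 4 remove [fpivf,drruy] add [xwcz,lvk,yrfhu] -> 8 lines: qmb mbpz vgkrx vdw xwcz lvk yrfhu jgpri

Answer: qmb
mbpz
vgkrx
vdw
xwcz
lvk
yrfhu
jgpri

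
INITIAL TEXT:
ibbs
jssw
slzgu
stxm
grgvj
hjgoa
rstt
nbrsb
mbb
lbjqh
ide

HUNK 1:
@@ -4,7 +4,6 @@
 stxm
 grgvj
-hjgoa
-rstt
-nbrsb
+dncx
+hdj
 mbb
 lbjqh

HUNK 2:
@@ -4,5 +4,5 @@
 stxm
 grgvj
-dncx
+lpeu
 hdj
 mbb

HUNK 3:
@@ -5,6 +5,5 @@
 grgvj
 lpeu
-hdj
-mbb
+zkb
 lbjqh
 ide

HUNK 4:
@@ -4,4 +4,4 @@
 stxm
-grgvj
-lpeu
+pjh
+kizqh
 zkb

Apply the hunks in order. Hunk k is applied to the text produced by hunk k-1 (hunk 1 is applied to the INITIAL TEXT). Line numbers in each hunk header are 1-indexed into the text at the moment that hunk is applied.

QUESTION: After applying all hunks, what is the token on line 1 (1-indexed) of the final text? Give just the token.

Hunk 1: at line 4 remove [hjgoa,rstt,nbrsb] add [dncx,hdj] -> 10 lines: ibbs jssw slzgu stxm grgvj dncx hdj mbb lbjqh ide
Hunk 2: at line 4 remove [dncx] add [lpeu] -> 10 lines: ibbs jssw slzgu stxm grgvj lpeu hdj mbb lbjqh ide
Hunk 3: at line 5 remove [hdj,mbb] add [zkb] -> 9 lines: ibbs jssw slzgu stxm grgvj lpeu zkb lbjqh ide
Hunk 4: at line 4 remove [grgvj,lpeu] add [pjh,kizqh] -> 9 lines: ibbs jssw slzgu stxm pjh kizqh zkb lbjqh ide
Final line 1: ibbs

Answer: ibbs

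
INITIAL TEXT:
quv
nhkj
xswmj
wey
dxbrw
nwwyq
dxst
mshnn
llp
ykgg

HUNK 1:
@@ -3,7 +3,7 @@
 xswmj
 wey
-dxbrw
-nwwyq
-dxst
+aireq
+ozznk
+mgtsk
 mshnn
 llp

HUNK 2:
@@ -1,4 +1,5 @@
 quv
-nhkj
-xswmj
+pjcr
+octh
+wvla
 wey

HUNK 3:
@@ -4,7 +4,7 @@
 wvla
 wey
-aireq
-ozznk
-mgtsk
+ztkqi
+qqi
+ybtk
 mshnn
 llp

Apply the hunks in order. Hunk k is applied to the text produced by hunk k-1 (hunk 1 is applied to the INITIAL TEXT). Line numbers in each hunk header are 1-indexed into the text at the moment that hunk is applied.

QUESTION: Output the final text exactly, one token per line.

Hunk 1: at line 3 remove [dxbrw,nwwyq,dxst] add [aireq,ozznk,mgtsk] -> 10 lines: quv nhkj xswmj wey aireq ozznk mgtsk mshnn llp ykgg
Hunk 2: at line 1 remove [nhkj,xswmj] add [pjcr,octh,wvla] -> 11 lines: quv pjcr octh wvla wey aireq ozznk mgtsk mshnn llp ykgg
Hunk 3: at line 4 remove [aireq,ozznk,mgtsk] add [ztkqi,qqi,ybtk] -> 11 lines: quv pjcr octh wvla wey ztkqi qqi ybtk mshnn llp ykgg

Answer: quv
pjcr
octh
wvla
wey
ztkqi
qqi
ybtk
mshnn
llp
ykgg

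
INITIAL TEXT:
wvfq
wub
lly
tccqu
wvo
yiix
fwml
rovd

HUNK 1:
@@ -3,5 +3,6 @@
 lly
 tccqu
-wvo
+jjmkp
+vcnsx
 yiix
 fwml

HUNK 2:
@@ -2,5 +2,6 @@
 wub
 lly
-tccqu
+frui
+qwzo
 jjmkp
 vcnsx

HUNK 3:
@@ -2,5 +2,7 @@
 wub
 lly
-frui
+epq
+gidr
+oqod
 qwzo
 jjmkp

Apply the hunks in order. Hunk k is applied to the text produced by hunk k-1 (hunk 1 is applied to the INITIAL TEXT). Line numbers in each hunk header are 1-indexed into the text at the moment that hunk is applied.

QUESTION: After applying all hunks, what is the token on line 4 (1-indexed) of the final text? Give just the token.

Answer: epq

Derivation:
Hunk 1: at line 3 remove [wvo] add [jjmkp,vcnsx] -> 9 lines: wvfq wub lly tccqu jjmkp vcnsx yiix fwml rovd
Hunk 2: at line 2 remove [tccqu] add [frui,qwzo] -> 10 lines: wvfq wub lly frui qwzo jjmkp vcnsx yiix fwml rovd
Hunk 3: at line 2 remove [frui] add [epq,gidr,oqod] -> 12 lines: wvfq wub lly epq gidr oqod qwzo jjmkp vcnsx yiix fwml rovd
Final line 4: epq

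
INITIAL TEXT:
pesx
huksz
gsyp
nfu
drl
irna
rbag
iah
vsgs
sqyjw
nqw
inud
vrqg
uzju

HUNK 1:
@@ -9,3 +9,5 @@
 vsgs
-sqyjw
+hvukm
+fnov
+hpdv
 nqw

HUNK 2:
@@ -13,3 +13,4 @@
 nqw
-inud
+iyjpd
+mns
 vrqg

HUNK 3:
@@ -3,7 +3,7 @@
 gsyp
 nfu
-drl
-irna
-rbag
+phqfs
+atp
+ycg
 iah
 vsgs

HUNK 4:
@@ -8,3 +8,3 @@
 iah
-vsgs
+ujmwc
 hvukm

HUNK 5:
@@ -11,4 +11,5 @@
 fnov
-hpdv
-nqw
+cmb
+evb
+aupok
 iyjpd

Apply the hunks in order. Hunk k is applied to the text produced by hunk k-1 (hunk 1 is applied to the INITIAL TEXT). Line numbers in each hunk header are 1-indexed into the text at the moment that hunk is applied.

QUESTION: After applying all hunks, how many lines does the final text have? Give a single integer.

Hunk 1: at line 9 remove [sqyjw] add [hvukm,fnov,hpdv] -> 16 lines: pesx huksz gsyp nfu drl irna rbag iah vsgs hvukm fnov hpdv nqw inud vrqg uzju
Hunk 2: at line 13 remove [inud] add [iyjpd,mns] -> 17 lines: pesx huksz gsyp nfu drl irna rbag iah vsgs hvukm fnov hpdv nqw iyjpd mns vrqg uzju
Hunk 3: at line 3 remove [drl,irna,rbag] add [phqfs,atp,ycg] -> 17 lines: pesx huksz gsyp nfu phqfs atp ycg iah vsgs hvukm fnov hpdv nqw iyjpd mns vrqg uzju
Hunk 4: at line 8 remove [vsgs] add [ujmwc] -> 17 lines: pesx huksz gsyp nfu phqfs atp ycg iah ujmwc hvukm fnov hpdv nqw iyjpd mns vrqg uzju
Hunk 5: at line 11 remove [hpdv,nqw] add [cmb,evb,aupok] -> 18 lines: pesx huksz gsyp nfu phqfs atp ycg iah ujmwc hvukm fnov cmb evb aupok iyjpd mns vrqg uzju
Final line count: 18

Answer: 18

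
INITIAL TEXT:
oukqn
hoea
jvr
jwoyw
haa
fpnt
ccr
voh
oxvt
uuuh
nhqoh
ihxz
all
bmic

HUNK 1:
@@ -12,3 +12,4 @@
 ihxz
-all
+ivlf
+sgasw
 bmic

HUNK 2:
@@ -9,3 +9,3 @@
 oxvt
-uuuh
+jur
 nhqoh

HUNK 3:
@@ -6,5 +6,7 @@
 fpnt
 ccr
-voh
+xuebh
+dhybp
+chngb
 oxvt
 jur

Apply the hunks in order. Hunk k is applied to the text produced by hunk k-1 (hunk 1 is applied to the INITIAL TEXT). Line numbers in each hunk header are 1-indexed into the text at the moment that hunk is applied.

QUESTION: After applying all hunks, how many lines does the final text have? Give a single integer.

Hunk 1: at line 12 remove [all] add [ivlf,sgasw] -> 15 lines: oukqn hoea jvr jwoyw haa fpnt ccr voh oxvt uuuh nhqoh ihxz ivlf sgasw bmic
Hunk 2: at line 9 remove [uuuh] add [jur] -> 15 lines: oukqn hoea jvr jwoyw haa fpnt ccr voh oxvt jur nhqoh ihxz ivlf sgasw bmic
Hunk 3: at line 6 remove [voh] add [xuebh,dhybp,chngb] -> 17 lines: oukqn hoea jvr jwoyw haa fpnt ccr xuebh dhybp chngb oxvt jur nhqoh ihxz ivlf sgasw bmic
Final line count: 17

Answer: 17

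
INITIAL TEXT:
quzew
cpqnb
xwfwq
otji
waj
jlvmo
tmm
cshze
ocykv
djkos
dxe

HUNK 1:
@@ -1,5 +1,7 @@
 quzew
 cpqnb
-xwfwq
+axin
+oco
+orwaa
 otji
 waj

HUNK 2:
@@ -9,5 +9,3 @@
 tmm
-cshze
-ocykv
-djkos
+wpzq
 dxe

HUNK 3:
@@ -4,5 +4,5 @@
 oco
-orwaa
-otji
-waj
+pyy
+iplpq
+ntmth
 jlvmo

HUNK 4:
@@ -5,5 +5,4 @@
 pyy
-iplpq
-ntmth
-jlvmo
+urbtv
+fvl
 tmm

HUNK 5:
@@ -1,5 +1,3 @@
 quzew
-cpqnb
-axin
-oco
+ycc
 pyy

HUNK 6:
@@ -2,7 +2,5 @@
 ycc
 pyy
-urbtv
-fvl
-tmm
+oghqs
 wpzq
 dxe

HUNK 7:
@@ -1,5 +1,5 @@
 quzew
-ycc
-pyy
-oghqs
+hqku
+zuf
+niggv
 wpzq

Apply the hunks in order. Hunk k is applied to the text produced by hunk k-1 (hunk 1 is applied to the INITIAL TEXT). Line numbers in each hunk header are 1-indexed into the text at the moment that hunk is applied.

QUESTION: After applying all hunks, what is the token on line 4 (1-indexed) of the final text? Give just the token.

Answer: niggv

Derivation:
Hunk 1: at line 1 remove [xwfwq] add [axin,oco,orwaa] -> 13 lines: quzew cpqnb axin oco orwaa otji waj jlvmo tmm cshze ocykv djkos dxe
Hunk 2: at line 9 remove [cshze,ocykv,djkos] add [wpzq] -> 11 lines: quzew cpqnb axin oco orwaa otji waj jlvmo tmm wpzq dxe
Hunk 3: at line 4 remove [orwaa,otji,waj] add [pyy,iplpq,ntmth] -> 11 lines: quzew cpqnb axin oco pyy iplpq ntmth jlvmo tmm wpzq dxe
Hunk 4: at line 5 remove [iplpq,ntmth,jlvmo] add [urbtv,fvl] -> 10 lines: quzew cpqnb axin oco pyy urbtv fvl tmm wpzq dxe
Hunk 5: at line 1 remove [cpqnb,axin,oco] add [ycc] -> 8 lines: quzew ycc pyy urbtv fvl tmm wpzq dxe
Hunk 6: at line 2 remove [urbtv,fvl,tmm] add [oghqs] -> 6 lines: quzew ycc pyy oghqs wpzq dxe
Hunk 7: at line 1 remove [ycc,pyy,oghqs] add [hqku,zuf,niggv] -> 6 lines: quzew hqku zuf niggv wpzq dxe
Final line 4: niggv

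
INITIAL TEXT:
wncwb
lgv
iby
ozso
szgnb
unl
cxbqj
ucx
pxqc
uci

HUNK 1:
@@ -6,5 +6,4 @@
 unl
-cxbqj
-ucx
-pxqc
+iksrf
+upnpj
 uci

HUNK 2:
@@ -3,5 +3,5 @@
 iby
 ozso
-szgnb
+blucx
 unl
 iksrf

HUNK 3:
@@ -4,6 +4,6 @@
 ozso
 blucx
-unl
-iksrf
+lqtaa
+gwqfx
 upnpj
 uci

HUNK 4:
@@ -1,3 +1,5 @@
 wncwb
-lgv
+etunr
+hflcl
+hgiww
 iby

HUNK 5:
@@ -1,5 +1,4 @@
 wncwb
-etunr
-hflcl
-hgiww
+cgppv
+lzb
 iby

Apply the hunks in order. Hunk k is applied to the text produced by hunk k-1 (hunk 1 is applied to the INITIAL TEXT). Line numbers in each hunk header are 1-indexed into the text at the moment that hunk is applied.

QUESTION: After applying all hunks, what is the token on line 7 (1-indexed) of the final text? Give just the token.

Hunk 1: at line 6 remove [cxbqj,ucx,pxqc] add [iksrf,upnpj] -> 9 lines: wncwb lgv iby ozso szgnb unl iksrf upnpj uci
Hunk 2: at line 3 remove [szgnb] add [blucx] -> 9 lines: wncwb lgv iby ozso blucx unl iksrf upnpj uci
Hunk 3: at line 4 remove [unl,iksrf] add [lqtaa,gwqfx] -> 9 lines: wncwb lgv iby ozso blucx lqtaa gwqfx upnpj uci
Hunk 4: at line 1 remove [lgv] add [etunr,hflcl,hgiww] -> 11 lines: wncwb etunr hflcl hgiww iby ozso blucx lqtaa gwqfx upnpj uci
Hunk 5: at line 1 remove [etunr,hflcl,hgiww] add [cgppv,lzb] -> 10 lines: wncwb cgppv lzb iby ozso blucx lqtaa gwqfx upnpj uci
Final line 7: lqtaa

Answer: lqtaa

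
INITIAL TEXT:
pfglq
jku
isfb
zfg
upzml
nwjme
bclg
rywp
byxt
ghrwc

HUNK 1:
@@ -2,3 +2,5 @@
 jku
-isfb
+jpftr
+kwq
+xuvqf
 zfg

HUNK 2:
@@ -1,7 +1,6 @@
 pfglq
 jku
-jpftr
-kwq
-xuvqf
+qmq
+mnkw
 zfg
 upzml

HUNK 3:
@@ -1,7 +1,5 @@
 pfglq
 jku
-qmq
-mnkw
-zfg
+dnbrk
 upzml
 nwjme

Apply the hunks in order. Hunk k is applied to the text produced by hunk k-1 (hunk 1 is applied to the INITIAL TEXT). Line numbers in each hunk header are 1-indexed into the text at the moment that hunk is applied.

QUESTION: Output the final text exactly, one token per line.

Hunk 1: at line 2 remove [isfb] add [jpftr,kwq,xuvqf] -> 12 lines: pfglq jku jpftr kwq xuvqf zfg upzml nwjme bclg rywp byxt ghrwc
Hunk 2: at line 1 remove [jpftr,kwq,xuvqf] add [qmq,mnkw] -> 11 lines: pfglq jku qmq mnkw zfg upzml nwjme bclg rywp byxt ghrwc
Hunk 3: at line 1 remove [qmq,mnkw,zfg] add [dnbrk] -> 9 lines: pfglq jku dnbrk upzml nwjme bclg rywp byxt ghrwc

Answer: pfglq
jku
dnbrk
upzml
nwjme
bclg
rywp
byxt
ghrwc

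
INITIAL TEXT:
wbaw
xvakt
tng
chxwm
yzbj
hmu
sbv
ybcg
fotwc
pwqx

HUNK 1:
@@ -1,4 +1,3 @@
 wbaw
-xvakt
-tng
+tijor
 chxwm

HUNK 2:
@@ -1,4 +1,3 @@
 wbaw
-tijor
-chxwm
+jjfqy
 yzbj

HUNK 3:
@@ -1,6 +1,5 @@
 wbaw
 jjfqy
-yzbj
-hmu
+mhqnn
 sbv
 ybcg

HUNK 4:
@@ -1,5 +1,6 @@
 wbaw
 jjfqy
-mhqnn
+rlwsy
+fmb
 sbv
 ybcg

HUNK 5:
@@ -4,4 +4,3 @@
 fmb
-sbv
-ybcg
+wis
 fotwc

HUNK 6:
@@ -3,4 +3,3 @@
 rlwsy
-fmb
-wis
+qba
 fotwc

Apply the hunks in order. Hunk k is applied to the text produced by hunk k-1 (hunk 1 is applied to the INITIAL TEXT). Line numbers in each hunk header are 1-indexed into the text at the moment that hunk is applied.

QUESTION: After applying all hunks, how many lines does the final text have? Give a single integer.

Hunk 1: at line 1 remove [xvakt,tng] add [tijor] -> 9 lines: wbaw tijor chxwm yzbj hmu sbv ybcg fotwc pwqx
Hunk 2: at line 1 remove [tijor,chxwm] add [jjfqy] -> 8 lines: wbaw jjfqy yzbj hmu sbv ybcg fotwc pwqx
Hunk 3: at line 1 remove [yzbj,hmu] add [mhqnn] -> 7 lines: wbaw jjfqy mhqnn sbv ybcg fotwc pwqx
Hunk 4: at line 1 remove [mhqnn] add [rlwsy,fmb] -> 8 lines: wbaw jjfqy rlwsy fmb sbv ybcg fotwc pwqx
Hunk 5: at line 4 remove [sbv,ybcg] add [wis] -> 7 lines: wbaw jjfqy rlwsy fmb wis fotwc pwqx
Hunk 6: at line 3 remove [fmb,wis] add [qba] -> 6 lines: wbaw jjfqy rlwsy qba fotwc pwqx
Final line count: 6

Answer: 6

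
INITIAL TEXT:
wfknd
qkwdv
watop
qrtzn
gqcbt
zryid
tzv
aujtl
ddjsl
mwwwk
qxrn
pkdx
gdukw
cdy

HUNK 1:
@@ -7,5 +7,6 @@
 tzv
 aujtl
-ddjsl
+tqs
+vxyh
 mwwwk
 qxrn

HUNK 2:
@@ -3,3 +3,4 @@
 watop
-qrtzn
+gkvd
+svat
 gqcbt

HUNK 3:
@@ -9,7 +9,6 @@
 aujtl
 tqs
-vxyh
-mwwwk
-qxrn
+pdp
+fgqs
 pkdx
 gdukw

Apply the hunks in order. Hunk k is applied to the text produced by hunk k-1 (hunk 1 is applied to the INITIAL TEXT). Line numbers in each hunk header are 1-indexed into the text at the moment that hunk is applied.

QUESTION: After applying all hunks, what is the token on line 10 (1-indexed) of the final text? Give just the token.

Answer: tqs

Derivation:
Hunk 1: at line 7 remove [ddjsl] add [tqs,vxyh] -> 15 lines: wfknd qkwdv watop qrtzn gqcbt zryid tzv aujtl tqs vxyh mwwwk qxrn pkdx gdukw cdy
Hunk 2: at line 3 remove [qrtzn] add [gkvd,svat] -> 16 lines: wfknd qkwdv watop gkvd svat gqcbt zryid tzv aujtl tqs vxyh mwwwk qxrn pkdx gdukw cdy
Hunk 3: at line 9 remove [vxyh,mwwwk,qxrn] add [pdp,fgqs] -> 15 lines: wfknd qkwdv watop gkvd svat gqcbt zryid tzv aujtl tqs pdp fgqs pkdx gdukw cdy
Final line 10: tqs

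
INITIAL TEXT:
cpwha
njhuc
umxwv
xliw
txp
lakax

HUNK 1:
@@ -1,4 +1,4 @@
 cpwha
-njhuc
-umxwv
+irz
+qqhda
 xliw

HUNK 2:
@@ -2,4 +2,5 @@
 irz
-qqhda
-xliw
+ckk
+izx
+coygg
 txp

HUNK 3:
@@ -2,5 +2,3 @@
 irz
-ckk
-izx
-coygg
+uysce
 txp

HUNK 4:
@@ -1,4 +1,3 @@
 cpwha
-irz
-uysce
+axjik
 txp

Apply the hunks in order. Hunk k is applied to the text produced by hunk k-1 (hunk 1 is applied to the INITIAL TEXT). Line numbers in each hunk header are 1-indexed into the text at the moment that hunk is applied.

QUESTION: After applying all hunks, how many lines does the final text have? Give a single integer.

Answer: 4

Derivation:
Hunk 1: at line 1 remove [njhuc,umxwv] add [irz,qqhda] -> 6 lines: cpwha irz qqhda xliw txp lakax
Hunk 2: at line 2 remove [qqhda,xliw] add [ckk,izx,coygg] -> 7 lines: cpwha irz ckk izx coygg txp lakax
Hunk 3: at line 2 remove [ckk,izx,coygg] add [uysce] -> 5 lines: cpwha irz uysce txp lakax
Hunk 4: at line 1 remove [irz,uysce] add [axjik] -> 4 lines: cpwha axjik txp lakax
Final line count: 4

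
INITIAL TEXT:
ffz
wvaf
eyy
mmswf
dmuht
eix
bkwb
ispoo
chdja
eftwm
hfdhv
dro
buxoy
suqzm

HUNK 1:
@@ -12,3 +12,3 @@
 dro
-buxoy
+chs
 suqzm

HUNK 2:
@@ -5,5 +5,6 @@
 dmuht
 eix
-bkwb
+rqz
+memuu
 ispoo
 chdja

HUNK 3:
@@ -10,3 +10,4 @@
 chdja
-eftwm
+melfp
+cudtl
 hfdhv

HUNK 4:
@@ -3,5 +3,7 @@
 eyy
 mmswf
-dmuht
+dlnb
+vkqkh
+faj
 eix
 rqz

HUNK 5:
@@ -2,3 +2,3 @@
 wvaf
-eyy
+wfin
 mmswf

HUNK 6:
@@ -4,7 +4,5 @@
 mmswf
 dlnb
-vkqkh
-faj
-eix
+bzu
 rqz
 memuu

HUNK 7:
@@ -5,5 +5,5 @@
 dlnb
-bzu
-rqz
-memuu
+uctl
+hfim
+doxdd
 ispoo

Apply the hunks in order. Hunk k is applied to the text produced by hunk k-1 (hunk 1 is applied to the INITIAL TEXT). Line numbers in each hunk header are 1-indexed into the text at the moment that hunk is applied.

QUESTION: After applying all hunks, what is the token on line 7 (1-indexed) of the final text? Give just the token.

Hunk 1: at line 12 remove [buxoy] add [chs] -> 14 lines: ffz wvaf eyy mmswf dmuht eix bkwb ispoo chdja eftwm hfdhv dro chs suqzm
Hunk 2: at line 5 remove [bkwb] add [rqz,memuu] -> 15 lines: ffz wvaf eyy mmswf dmuht eix rqz memuu ispoo chdja eftwm hfdhv dro chs suqzm
Hunk 3: at line 10 remove [eftwm] add [melfp,cudtl] -> 16 lines: ffz wvaf eyy mmswf dmuht eix rqz memuu ispoo chdja melfp cudtl hfdhv dro chs suqzm
Hunk 4: at line 3 remove [dmuht] add [dlnb,vkqkh,faj] -> 18 lines: ffz wvaf eyy mmswf dlnb vkqkh faj eix rqz memuu ispoo chdja melfp cudtl hfdhv dro chs suqzm
Hunk 5: at line 2 remove [eyy] add [wfin] -> 18 lines: ffz wvaf wfin mmswf dlnb vkqkh faj eix rqz memuu ispoo chdja melfp cudtl hfdhv dro chs suqzm
Hunk 6: at line 4 remove [vkqkh,faj,eix] add [bzu] -> 16 lines: ffz wvaf wfin mmswf dlnb bzu rqz memuu ispoo chdja melfp cudtl hfdhv dro chs suqzm
Hunk 7: at line 5 remove [bzu,rqz,memuu] add [uctl,hfim,doxdd] -> 16 lines: ffz wvaf wfin mmswf dlnb uctl hfim doxdd ispoo chdja melfp cudtl hfdhv dro chs suqzm
Final line 7: hfim

Answer: hfim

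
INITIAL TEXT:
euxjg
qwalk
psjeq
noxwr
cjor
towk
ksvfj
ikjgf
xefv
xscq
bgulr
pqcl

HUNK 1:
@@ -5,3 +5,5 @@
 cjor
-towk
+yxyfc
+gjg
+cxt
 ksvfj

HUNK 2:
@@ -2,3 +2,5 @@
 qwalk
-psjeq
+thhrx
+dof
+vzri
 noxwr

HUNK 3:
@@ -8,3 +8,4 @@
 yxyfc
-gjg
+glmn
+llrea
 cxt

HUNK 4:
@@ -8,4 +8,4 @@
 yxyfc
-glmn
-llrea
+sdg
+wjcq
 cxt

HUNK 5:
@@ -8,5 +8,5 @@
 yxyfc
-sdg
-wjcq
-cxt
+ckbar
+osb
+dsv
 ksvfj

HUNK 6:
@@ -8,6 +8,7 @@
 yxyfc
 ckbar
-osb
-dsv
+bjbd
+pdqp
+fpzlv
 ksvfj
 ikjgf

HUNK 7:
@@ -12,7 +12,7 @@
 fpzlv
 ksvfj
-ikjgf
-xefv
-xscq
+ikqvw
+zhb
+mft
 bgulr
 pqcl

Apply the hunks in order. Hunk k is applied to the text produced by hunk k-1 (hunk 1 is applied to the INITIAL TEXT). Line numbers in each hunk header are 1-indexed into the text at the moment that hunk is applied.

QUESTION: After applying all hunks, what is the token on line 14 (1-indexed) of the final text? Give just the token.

Answer: ikqvw

Derivation:
Hunk 1: at line 5 remove [towk] add [yxyfc,gjg,cxt] -> 14 lines: euxjg qwalk psjeq noxwr cjor yxyfc gjg cxt ksvfj ikjgf xefv xscq bgulr pqcl
Hunk 2: at line 2 remove [psjeq] add [thhrx,dof,vzri] -> 16 lines: euxjg qwalk thhrx dof vzri noxwr cjor yxyfc gjg cxt ksvfj ikjgf xefv xscq bgulr pqcl
Hunk 3: at line 8 remove [gjg] add [glmn,llrea] -> 17 lines: euxjg qwalk thhrx dof vzri noxwr cjor yxyfc glmn llrea cxt ksvfj ikjgf xefv xscq bgulr pqcl
Hunk 4: at line 8 remove [glmn,llrea] add [sdg,wjcq] -> 17 lines: euxjg qwalk thhrx dof vzri noxwr cjor yxyfc sdg wjcq cxt ksvfj ikjgf xefv xscq bgulr pqcl
Hunk 5: at line 8 remove [sdg,wjcq,cxt] add [ckbar,osb,dsv] -> 17 lines: euxjg qwalk thhrx dof vzri noxwr cjor yxyfc ckbar osb dsv ksvfj ikjgf xefv xscq bgulr pqcl
Hunk 6: at line 8 remove [osb,dsv] add [bjbd,pdqp,fpzlv] -> 18 lines: euxjg qwalk thhrx dof vzri noxwr cjor yxyfc ckbar bjbd pdqp fpzlv ksvfj ikjgf xefv xscq bgulr pqcl
Hunk 7: at line 12 remove [ikjgf,xefv,xscq] add [ikqvw,zhb,mft] -> 18 lines: euxjg qwalk thhrx dof vzri noxwr cjor yxyfc ckbar bjbd pdqp fpzlv ksvfj ikqvw zhb mft bgulr pqcl
Final line 14: ikqvw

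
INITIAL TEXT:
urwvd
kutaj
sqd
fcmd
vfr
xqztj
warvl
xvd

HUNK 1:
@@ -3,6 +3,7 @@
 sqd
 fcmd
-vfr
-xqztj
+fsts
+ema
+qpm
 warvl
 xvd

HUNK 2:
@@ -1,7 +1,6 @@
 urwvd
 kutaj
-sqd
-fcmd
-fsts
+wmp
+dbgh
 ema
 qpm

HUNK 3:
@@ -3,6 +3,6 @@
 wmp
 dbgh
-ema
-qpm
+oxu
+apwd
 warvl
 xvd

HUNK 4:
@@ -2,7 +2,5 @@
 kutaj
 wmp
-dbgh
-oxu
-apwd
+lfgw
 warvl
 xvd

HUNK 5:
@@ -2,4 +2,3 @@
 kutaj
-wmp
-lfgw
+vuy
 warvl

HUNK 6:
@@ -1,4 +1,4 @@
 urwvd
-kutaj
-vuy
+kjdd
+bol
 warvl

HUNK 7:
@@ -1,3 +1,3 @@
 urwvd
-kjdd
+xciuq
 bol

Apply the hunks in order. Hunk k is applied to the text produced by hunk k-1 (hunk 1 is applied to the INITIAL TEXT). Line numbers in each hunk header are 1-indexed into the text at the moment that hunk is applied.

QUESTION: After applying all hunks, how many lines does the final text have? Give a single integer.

Answer: 5

Derivation:
Hunk 1: at line 3 remove [vfr,xqztj] add [fsts,ema,qpm] -> 9 lines: urwvd kutaj sqd fcmd fsts ema qpm warvl xvd
Hunk 2: at line 1 remove [sqd,fcmd,fsts] add [wmp,dbgh] -> 8 lines: urwvd kutaj wmp dbgh ema qpm warvl xvd
Hunk 3: at line 3 remove [ema,qpm] add [oxu,apwd] -> 8 lines: urwvd kutaj wmp dbgh oxu apwd warvl xvd
Hunk 4: at line 2 remove [dbgh,oxu,apwd] add [lfgw] -> 6 lines: urwvd kutaj wmp lfgw warvl xvd
Hunk 5: at line 2 remove [wmp,lfgw] add [vuy] -> 5 lines: urwvd kutaj vuy warvl xvd
Hunk 6: at line 1 remove [kutaj,vuy] add [kjdd,bol] -> 5 lines: urwvd kjdd bol warvl xvd
Hunk 7: at line 1 remove [kjdd] add [xciuq] -> 5 lines: urwvd xciuq bol warvl xvd
Final line count: 5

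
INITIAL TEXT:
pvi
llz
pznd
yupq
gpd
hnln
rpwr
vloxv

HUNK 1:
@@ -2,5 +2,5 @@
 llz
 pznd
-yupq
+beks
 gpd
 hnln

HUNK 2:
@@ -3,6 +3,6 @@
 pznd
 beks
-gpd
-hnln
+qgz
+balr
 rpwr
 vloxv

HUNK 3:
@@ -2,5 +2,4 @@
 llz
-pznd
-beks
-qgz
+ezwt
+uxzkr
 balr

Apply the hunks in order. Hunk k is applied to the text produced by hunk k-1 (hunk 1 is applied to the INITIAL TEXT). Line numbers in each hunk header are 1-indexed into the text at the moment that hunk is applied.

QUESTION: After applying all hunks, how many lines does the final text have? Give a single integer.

Answer: 7

Derivation:
Hunk 1: at line 2 remove [yupq] add [beks] -> 8 lines: pvi llz pznd beks gpd hnln rpwr vloxv
Hunk 2: at line 3 remove [gpd,hnln] add [qgz,balr] -> 8 lines: pvi llz pznd beks qgz balr rpwr vloxv
Hunk 3: at line 2 remove [pznd,beks,qgz] add [ezwt,uxzkr] -> 7 lines: pvi llz ezwt uxzkr balr rpwr vloxv
Final line count: 7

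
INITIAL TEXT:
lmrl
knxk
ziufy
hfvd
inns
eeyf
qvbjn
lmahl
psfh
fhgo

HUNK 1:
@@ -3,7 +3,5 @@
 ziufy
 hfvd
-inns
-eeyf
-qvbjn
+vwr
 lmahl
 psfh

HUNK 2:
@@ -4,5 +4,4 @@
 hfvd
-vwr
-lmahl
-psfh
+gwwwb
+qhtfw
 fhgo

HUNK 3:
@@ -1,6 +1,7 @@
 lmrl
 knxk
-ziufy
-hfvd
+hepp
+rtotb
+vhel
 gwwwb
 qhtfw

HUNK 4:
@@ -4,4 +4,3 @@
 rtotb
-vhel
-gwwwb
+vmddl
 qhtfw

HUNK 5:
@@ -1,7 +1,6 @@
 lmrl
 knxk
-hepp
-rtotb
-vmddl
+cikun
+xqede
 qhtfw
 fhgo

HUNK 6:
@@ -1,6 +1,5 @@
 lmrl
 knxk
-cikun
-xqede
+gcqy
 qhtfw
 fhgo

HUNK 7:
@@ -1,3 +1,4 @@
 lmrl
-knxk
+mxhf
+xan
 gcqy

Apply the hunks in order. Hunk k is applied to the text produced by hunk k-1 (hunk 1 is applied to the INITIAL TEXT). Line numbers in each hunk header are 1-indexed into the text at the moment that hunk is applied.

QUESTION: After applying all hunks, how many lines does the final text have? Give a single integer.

Answer: 6

Derivation:
Hunk 1: at line 3 remove [inns,eeyf,qvbjn] add [vwr] -> 8 lines: lmrl knxk ziufy hfvd vwr lmahl psfh fhgo
Hunk 2: at line 4 remove [vwr,lmahl,psfh] add [gwwwb,qhtfw] -> 7 lines: lmrl knxk ziufy hfvd gwwwb qhtfw fhgo
Hunk 3: at line 1 remove [ziufy,hfvd] add [hepp,rtotb,vhel] -> 8 lines: lmrl knxk hepp rtotb vhel gwwwb qhtfw fhgo
Hunk 4: at line 4 remove [vhel,gwwwb] add [vmddl] -> 7 lines: lmrl knxk hepp rtotb vmddl qhtfw fhgo
Hunk 5: at line 1 remove [hepp,rtotb,vmddl] add [cikun,xqede] -> 6 lines: lmrl knxk cikun xqede qhtfw fhgo
Hunk 6: at line 1 remove [cikun,xqede] add [gcqy] -> 5 lines: lmrl knxk gcqy qhtfw fhgo
Hunk 7: at line 1 remove [knxk] add [mxhf,xan] -> 6 lines: lmrl mxhf xan gcqy qhtfw fhgo
Final line count: 6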